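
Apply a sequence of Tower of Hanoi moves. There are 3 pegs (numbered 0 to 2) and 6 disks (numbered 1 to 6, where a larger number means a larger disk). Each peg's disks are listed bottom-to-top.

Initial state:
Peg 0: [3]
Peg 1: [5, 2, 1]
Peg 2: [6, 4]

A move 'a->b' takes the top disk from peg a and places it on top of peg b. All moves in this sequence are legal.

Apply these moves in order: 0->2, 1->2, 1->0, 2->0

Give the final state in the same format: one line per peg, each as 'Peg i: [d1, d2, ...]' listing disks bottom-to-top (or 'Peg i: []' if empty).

After move 1 (0->2):
Peg 0: []
Peg 1: [5, 2, 1]
Peg 2: [6, 4, 3]

After move 2 (1->2):
Peg 0: []
Peg 1: [5, 2]
Peg 2: [6, 4, 3, 1]

After move 3 (1->0):
Peg 0: [2]
Peg 1: [5]
Peg 2: [6, 4, 3, 1]

After move 4 (2->0):
Peg 0: [2, 1]
Peg 1: [5]
Peg 2: [6, 4, 3]

Answer: Peg 0: [2, 1]
Peg 1: [5]
Peg 2: [6, 4, 3]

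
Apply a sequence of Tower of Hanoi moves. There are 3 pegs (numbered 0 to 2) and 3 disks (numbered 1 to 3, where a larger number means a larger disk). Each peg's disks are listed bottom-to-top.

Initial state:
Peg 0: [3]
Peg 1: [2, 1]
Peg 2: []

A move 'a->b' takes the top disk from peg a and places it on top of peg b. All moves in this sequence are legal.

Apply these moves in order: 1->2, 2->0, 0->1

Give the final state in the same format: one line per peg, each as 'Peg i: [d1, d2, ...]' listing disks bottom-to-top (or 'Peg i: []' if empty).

Answer: Peg 0: [3]
Peg 1: [2, 1]
Peg 2: []

Derivation:
After move 1 (1->2):
Peg 0: [3]
Peg 1: [2]
Peg 2: [1]

After move 2 (2->0):
Peg 0: [3, 1]
Peg 1: [2]
Peg 2: []

After move 3 (0->1):
Peg 0: [3]
Peg 1: [2, 1]
Peg 2: []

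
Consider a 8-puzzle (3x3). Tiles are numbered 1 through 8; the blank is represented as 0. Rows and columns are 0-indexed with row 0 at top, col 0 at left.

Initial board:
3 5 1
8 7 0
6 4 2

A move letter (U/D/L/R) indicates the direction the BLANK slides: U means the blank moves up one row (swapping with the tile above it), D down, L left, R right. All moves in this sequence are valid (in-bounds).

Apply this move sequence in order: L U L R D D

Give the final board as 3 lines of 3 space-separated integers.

Answer: 3 5 1
8 4 7
6 0 2

Derivation:
After move 1 (L):
3 5 1
8 0 7
6 4 2

After move 2 (U):
3 0 1
8 5 7
6 4 2

After move 3 (L):
0 3 1
8 5 7
6 4 2

After move 4 (R):
3 0 1
8 5 7
6 4 2

After move 5 (D):
3 5 1
8 0 7
6 4 2

After move 6 (D):
3 5 1
8 4 7
6 0 2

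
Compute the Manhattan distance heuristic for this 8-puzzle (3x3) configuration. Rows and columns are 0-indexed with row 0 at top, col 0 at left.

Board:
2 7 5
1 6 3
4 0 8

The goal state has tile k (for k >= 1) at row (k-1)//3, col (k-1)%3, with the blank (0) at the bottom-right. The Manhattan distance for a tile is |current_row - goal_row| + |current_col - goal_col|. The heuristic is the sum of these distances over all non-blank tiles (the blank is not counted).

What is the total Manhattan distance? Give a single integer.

Tile 2: at (0,0), goal (0,1), distance |0-0|+|0-1| = 1
Tile 7: at (0,1), goal (2,0), distance |0-2|+|1-0| = 3
Tile 5: at (0,2), goal (1,1), distance |0-1|+|2-1| = 2
Tile 1: at (1,0), goal (0,0), distance |1-0|+|0-0| = 1
Tile 6: at (1,1), goal (1,2), distance |1-1|+|1-2| = 1
Tile 3: at (1,2), goal (0,2), distance |1-0|+|2-2| = 1
Tile 4: at (2,0), goal (1,0), distance |2-1|+|0-0| = 1
Tile 8: at (2,2), goal (2,1), distance |2-2|+|2-1| = 1
Sum: 1 + 3 + 2 + 1 + 1 + 1 + 1 + 1 = 11

Answer: 11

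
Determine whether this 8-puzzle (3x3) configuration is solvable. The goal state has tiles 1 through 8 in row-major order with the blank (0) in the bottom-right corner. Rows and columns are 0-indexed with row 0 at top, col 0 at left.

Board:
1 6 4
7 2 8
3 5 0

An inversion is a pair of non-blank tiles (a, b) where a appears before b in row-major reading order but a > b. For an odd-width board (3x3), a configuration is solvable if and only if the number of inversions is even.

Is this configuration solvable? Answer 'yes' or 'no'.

Inversions (pairs i<j in row-major order where tile[i] > tile[j] > 0): 11
11 is odd, so the puzzle is not solvable.

Answer: no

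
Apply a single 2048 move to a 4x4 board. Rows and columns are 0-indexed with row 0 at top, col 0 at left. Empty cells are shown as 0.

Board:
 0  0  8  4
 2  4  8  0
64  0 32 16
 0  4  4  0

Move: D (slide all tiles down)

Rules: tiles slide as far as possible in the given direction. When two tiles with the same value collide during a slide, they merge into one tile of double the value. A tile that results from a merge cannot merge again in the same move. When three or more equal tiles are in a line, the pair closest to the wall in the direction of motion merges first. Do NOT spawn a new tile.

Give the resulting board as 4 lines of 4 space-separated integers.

Slide down:
col 0: [0, 2, 64, 0] -> [0, 0, 2, 64]
col 1: [0, 4, 0, 4] -> [0, 0, 0, 8]
col 2: [8, 8, 32, 4] -> [0, 16, 32, 4]
col 3: [4, 0, 16, 0] -> [0, 0, 4, 16]

Answer:  0  0  0  0
 0  0 16  0
 2  0 32  4
64  8  4 16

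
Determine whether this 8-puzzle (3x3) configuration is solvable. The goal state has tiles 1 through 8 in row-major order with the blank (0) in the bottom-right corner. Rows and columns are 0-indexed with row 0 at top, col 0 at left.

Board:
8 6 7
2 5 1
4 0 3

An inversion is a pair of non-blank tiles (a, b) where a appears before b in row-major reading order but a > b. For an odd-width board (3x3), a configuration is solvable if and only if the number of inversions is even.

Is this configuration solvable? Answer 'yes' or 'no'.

Answer: yes

Derivation:
Inversions (pairs i<j in row-major order where tile[i] > tile[j] > 0): 22
22 is even, so the puzzle is solvable.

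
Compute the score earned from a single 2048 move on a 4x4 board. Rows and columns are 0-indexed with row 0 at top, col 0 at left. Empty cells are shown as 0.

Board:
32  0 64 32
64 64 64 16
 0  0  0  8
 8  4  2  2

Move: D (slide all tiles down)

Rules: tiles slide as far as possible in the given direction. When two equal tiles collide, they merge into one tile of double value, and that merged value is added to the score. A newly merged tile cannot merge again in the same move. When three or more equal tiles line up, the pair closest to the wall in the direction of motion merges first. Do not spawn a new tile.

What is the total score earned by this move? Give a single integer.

Answer: 128

Derivation:
Slide down:
col 0: [32, 64, 0, 8] -> [0, 32, 64, 8]  score +0 (running 0)
col 1: [0, 64, 0, 4] -> [0, 0, 64, 4]  score +0 (running 0)
col 2: [64, 64, 0, 2] -> [0, 0, 128, 2]  score +128 (running 128)
col 3: [32, 16, 8, 2] -> [32, 16, 8, 2]  score +0 (running 128)
Board after move:
  0   0   0  32
 32   0   0  16
 64  64 128   8
  8   4   2   2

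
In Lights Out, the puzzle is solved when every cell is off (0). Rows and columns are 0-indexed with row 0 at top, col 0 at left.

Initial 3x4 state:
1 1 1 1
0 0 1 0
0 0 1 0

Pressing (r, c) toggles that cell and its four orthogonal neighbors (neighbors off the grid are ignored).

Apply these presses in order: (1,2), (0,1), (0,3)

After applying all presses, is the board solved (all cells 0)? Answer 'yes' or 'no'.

Answer: yes

Derivation:
After press 1 at (1,2):
1 1 0 1
0 1 0 1
0 0 0 0

After press 2 at (0,1):
0 0 1 1
0 0 0 1
0 0 0 0

After press 3 at (0,3):
0 0 0 0
0 0 0 0
0 0 0 0

Lights still on: 0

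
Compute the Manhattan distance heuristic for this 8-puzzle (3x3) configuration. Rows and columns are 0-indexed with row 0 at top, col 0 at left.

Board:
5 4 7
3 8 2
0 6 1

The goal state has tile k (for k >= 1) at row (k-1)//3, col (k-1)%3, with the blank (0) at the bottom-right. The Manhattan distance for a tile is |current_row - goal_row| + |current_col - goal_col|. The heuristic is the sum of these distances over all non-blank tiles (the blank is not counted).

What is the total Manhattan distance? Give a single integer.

Answer: 20

Derivation:
Tile 5: at (0,0), goal (1,1), distance |0-1|+|0-1| = 2
Tile 4: at (0,1), goal (1,0), distance |0-1|+|1-0| = 2
Tile 7: at (0,2), goal (2,0), distance |0-2|+|2-0| = 4
Tile 3: at (1,0), goal (0,2), distance |1-0|+|0-2| = 3
Tile 8: at (1,1), goal (2,1), distance |1-2|+|1-1| = 1
Tile 2: at (1,2), goal (0,1), distance |1-0|+|2-1| = 2
Tile 6: at (2,1), goal (1,2), distance |2-1|+|1-2| = 2
Tile 1: at (2,2), goal (0,0), distance |2-0|+|2-0| = 4
Sum: 2 + 2 + 4 + 3 + 1 + 2 + 2 + 4 = 20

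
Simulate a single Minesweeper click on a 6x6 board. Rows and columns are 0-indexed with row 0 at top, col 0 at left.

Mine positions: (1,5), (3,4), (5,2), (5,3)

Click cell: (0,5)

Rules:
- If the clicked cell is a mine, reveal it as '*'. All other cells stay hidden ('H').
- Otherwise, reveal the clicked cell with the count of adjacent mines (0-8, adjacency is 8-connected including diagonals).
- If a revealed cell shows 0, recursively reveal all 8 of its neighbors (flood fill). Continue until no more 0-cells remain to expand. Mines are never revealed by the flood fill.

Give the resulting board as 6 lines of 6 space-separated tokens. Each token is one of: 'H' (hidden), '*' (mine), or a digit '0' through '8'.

H H H H H 1
H H H H H H
H H H H H H
H H H H H H
H H H H H H
H H H H H H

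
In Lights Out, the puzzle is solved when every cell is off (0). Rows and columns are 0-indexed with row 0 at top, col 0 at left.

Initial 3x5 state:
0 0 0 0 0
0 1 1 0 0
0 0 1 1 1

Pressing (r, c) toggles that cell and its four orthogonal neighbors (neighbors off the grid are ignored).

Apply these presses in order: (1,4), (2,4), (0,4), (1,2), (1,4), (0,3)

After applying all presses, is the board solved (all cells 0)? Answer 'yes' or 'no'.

Answer: yes

Derivation:
After press 1 at (1,4):
0 0 0 0 1
0 1 1 1 1
0 0 1 1 0

After press 2 at (2,4):
0 0 0 0 1
0 1 1 1 0
0 0 1 0 1

After press 3 at (0,4):
0 0 0 1 0
0 1 1 1 1
0 0 1 0 1

After press 4 at (1,2):
0 0 1 1 0
0 0 0 0 1
0 0 0 0 1

After press 5 at (1,4):
0 0 1 1 1
0 0 0 1 0
0 0 0 0 0

After press 6 at (0,3):
0 0 0 0 0
0 0 0 0 0
0 0 0 0 0

Lights still on: 0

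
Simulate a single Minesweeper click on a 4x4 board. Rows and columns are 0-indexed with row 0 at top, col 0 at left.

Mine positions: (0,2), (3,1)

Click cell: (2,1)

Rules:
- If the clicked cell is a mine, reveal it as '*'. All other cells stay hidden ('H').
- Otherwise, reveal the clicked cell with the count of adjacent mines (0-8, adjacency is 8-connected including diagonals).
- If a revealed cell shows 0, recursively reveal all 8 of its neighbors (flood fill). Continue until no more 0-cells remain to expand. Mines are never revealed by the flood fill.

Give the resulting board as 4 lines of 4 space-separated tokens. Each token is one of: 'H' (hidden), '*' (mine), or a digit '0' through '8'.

H H H H
H H H H
H 1 H H
H H H H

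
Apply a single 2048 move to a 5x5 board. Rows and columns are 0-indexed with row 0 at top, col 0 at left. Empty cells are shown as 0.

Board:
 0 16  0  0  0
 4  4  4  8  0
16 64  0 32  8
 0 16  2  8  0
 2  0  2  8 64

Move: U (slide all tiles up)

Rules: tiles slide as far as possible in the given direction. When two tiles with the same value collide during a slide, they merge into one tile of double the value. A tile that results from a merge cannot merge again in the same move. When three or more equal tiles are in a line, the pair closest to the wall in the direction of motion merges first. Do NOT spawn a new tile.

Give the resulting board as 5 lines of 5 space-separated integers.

Slide up:
col 0: [0, 4, 16, 0, 2] -> [4, 16, 2, 0, 0]
col 1: [16, 4, 64, 16, 0] -> [16, 4, 64, 16, 0]
col 2: [0, 4, 0, 2, 2] -> [4, 4, 0, 0, 0]
col 3: [0, 8, 32, 8, 8] -> [8, 32, 16, 0, 0]
col 4: [0, 0, 8, 0, 64] -> [8, 64, 0, 0, 0]

Answer:  4 16  4  8  8
16  4  4 32 64
 2 64  0 16  0
 0 16  0  0  0
 0  0  0  0  0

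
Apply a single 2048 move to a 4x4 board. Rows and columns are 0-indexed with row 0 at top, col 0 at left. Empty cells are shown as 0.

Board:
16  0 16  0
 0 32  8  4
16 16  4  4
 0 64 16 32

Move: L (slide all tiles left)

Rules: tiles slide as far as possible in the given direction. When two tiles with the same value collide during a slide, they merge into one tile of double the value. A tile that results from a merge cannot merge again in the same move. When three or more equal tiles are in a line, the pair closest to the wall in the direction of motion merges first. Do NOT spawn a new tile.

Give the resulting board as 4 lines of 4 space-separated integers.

Answer: 32  0  0  0
32  8  4  0
32  8  0  0
64 16 32  0

Derivation:
Slide left:
row 0: [16, 0, 16, 0] -> [32, 0, 0, 0]
row 1: [0, 32, 8, 4] -> [32, 8, 4, 0]
row 2: [16, 16, 4, 4] -> [32, 8, 0, 0]
row 3: [0, 64, 16, 32] -> [64, 16, 32, 0]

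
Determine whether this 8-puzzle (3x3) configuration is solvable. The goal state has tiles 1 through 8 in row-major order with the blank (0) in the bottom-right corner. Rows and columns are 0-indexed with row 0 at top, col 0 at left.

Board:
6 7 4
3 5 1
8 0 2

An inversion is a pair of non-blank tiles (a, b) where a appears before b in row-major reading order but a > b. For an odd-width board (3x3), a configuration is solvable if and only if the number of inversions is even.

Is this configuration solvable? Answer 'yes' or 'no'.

Answer: yes

Derivation:
Inversions (pairs i<j in row-major order where tile[i] > tile[j] > 0): 18
18 is even, so the puzzle is solvable.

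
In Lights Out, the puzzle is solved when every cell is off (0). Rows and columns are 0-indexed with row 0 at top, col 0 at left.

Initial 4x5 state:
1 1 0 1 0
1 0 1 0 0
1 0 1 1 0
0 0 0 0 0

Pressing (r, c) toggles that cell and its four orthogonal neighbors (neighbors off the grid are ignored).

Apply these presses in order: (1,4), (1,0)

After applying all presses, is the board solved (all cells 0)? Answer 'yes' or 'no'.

After press 1 at (1,4):
1 1 0 1 1
1 0 1 1 1
1 0 1 1 1
0 0 0 0 0

After press 2 at (1,0):
0 1 0 1 1
0 1 1 1 1
0 0 1 1 1
0 0 0 0 0

Lights still on: 10

Answer: no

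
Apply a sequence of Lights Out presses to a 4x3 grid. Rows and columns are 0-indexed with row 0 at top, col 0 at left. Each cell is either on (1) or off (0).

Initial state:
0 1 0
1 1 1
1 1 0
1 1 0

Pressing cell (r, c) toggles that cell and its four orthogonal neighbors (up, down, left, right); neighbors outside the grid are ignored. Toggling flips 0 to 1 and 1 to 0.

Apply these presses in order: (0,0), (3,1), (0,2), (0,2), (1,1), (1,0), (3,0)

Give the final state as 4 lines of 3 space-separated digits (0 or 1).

After press 1 at (0,0):
1 0 0
0 1 1
1 1 0
1 1 0

After press 2 at (3,1):
1 0 0
0 1 1
1 0 0
0 0 1

After press 3 at (0,2):
1 1 1
0 1 0
1 0 0
0 0 1

After press 4 at (0,2):
1 0 0
0 1 1
1 0 0
0 0 1

After press 5 at (1,1):
1 1 0
1 0 0
1 1 0
0 0 1

After press 6 at (1,0):
0 1 0
0 1 0
0 1 0
0 0 1

After press 7 at (3,0):
0 1 0
0 1 0
1 1 0
1 1 1

Answer: 0 1 0
0 1 0
1 1 0
1 1 1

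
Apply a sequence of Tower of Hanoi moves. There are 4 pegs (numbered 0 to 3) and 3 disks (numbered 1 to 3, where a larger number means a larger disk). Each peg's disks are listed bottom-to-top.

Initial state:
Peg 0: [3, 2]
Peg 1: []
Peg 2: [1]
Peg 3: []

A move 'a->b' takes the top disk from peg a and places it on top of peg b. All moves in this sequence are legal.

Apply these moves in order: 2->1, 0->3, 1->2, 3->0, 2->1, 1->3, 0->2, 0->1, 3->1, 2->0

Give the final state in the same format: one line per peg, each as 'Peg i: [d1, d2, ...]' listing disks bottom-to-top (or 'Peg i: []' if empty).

Answer: Peg 0: [2]
Peg 1: [3, 1]
Peg 2: []
Peg 3: []

Derivation:
After move 1 (2->1):
Peg 0: [3, 2]
Peg 1: [1]
Peg 2: []
Peg 3: []

After move 2 (0->3):
Peg 0: [3]
Peg 1: [1]
Peg 2: []
Peg 3: [2]

After move 3 (1->2):
Peg 0: [3]
Peg 1: []
Peg 2: [1]
Peg 3: [2]

After move 4 (3->0):
Peg 0: [3, 2]
Peg 1: []
Peg 2: [1]
Peg 3: []

After move 5 (2->1):
Peg 0: [3, 2]
Peg 1: [1]
Peg 2: []
Peg 3: []

After move 6 (1->3):
Peg 0: [3, 2]
Peg 1: []
Peg 2: []
Peg 3: [1]

After move 7 (0->2):
Peg 0: [3]
Peg 1: []
Peg 2: [2]
Peg 3: [1]

After move 8 (0->1):
Peg 0: []
Peg 1: [3]
Peg 2: [2]
Peg 3: [1]

After move 9 (3->1):
Peg 0: []
Peg 1: [3, 1]
Peg 2: [2]
Peg 3: []

After move 10 (2->0):
Peg 0: [2]
Peg 1: [3, 1]
Peg 2: []
Peg 3: []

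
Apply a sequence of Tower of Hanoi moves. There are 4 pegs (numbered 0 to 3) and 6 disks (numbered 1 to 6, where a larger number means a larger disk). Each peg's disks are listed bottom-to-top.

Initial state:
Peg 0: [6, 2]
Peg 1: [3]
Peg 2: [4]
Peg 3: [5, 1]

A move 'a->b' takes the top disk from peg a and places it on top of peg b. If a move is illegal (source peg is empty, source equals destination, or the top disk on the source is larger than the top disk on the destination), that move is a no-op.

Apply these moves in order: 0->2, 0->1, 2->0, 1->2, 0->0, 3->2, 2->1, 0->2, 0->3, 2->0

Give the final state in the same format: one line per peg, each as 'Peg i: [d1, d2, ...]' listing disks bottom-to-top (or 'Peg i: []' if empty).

After move 1 (0->2):
Peg 0: [6]
Peg 1: [3]
Peg 2: [4, 2]
Peg 3: [5, 1]

After move 2 (0->1):
Peg 0: [6]
Peg 1: [3]
Peg 2: [4, 2]
Peg 3: [5, 1]

After move 3 (2->0):
Peg 0: [6, 2]
Peg 1: [3]
Peg 2: [4]
Peg 3: [5, 1]

After move 4 (1->2):
Peg 0: [6, 2]
Peg 1: []
Peg 2: [4, 3]
Peg 3: [5, 1]

After move 5 (0->0):
Peg 0: [6, 2]
Peg 1: []
Peg 2: [4, 3]
Peg 3: [5, 1]

After move 6 (3->2):
Peg 0: [6, 2]
Peg 1: []
Peg 2: [4, 3, 1]
Peg 3: [5]

After move 7 (2->1):
Peg 0: [6, 2]
Peg 1: [1]
Peg 2: [4, 3]
Peg 3: [5]

After move 8 (0->2):
Peg 0: [6]
Peg 1: [1]
Peg 2: [4, 3, 2]
Peg 3: [5]

After move 9 (0->3):
Peg 0: [6]
Peg 1: [1]
Peg 2: [4, 3, 2]
Peg 3: [5]

After move 10 (2->0):
Peg 0: [6, 2]
Peg 1: [1]
Peg 2: [4, 3]
Peg 3: [5]

Answer: Peg 0: [6, 2]
Peg 1: [1]
Peg 2: [4, 3]
Peg 3: [5]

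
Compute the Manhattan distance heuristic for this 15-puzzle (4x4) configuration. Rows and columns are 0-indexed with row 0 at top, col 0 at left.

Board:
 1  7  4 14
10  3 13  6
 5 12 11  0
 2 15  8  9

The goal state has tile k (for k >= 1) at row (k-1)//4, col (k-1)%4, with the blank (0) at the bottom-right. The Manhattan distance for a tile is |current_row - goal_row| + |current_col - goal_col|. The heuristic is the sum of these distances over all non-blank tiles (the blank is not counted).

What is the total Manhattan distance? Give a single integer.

Tile 1: (0,0)->(0,0) = 0
Tile 7: (0,1)->(1,2) = 2
Tile 4: (0,2)->(0,3) = 1
Tile 14: (0,3)->(3,1) = 5
Tile 10: (1,0)->(2,1) = 2
Tile 3: (1,1)->(0,2) = 2
Tile 13: (1,2)->(3,0) = 4
Tile 6: (1,3)->(1,1) = 2
Tile 5: (2,0)->(1,0) = 1
Tile 12: (2,1)->(2,3) = 2
Tile 11: (2,2)->(2,2) = 0
Tile 2: (3,0)->(0,1) = 4
Tile 15: (3,1)->(3,2) = 1
Tile 8: (3,2)->(1,3) = 3
Tile 9: (3,3)->(2,0) = 4
Sum: 0 + 2 + 1 + 5 + 2 + 2 + 4 + 2 + 1 + 2 + 0 + 4 + 1 + 3 + 4 = 33

Answer: 33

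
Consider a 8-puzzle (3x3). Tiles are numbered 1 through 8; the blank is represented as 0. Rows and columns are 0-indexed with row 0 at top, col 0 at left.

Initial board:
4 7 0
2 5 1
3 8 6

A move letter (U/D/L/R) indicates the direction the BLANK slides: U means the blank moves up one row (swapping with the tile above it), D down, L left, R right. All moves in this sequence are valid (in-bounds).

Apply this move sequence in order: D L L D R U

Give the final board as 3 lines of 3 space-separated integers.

Answer: 4 7 1
3 0 5
8 2 6

Derivation:
After move 1 (D):
4 7 1
2 5 0
3 8 6

After move 2 (L):
4 7 1
2 0 5
3 8 6

After move 3 (L):
4 7 1
0 2 5
3 8 6

After move 4 (D):
4 7 1
3 2 5
0 8 6

After move 5 (R):
4 7 1
3 2 5
8 0 6

After move 6 (U):
4 7 1
3 0 5
8 2 6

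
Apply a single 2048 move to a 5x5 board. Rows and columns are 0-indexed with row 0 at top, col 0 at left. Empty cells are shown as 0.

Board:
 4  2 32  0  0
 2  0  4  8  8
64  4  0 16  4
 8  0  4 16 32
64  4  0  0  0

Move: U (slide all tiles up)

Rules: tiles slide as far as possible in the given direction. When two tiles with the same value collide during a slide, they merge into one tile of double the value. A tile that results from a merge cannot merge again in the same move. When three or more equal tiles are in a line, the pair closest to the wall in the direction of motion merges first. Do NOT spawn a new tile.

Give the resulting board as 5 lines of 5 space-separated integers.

Answer:  4  2 32  8  8
 2  8  8 32  4
64  0  0  0 32
 8  0  0  0  0
64  0  0  0  0

Derivation:
Slide up:
col 0: [4, 2, 64, 8, 64] -> [4, 2, 64, 8, 64]
col 1: [2, 0, 4, 0, 4] -> [2, 8, 0, 0, 0]
col 2: [32, 4, 0, 4, 0] -> [32, 8, 0, 0, 0]
col 3: [0, 8, 16, 16, 0] -> [8, 32, 0, 0, 0]
col 4: [0, 8, 4, 32, 0] -> [8, 4, 32, 0, 0]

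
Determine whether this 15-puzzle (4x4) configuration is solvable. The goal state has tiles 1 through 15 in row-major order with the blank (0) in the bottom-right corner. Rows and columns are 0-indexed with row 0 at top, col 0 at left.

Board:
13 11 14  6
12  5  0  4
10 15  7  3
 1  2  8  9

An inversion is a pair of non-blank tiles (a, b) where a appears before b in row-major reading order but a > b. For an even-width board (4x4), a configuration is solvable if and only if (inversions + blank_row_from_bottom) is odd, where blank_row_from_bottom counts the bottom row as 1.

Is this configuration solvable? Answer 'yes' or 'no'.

Answer: no

Derivation:
Inversions: 71
Blank is in row 1 (0-indexed from top), which is row 3 counting from the bottom (bottom = 1).
71 + 3 = 74, which is even, so the puzzle is not solvable.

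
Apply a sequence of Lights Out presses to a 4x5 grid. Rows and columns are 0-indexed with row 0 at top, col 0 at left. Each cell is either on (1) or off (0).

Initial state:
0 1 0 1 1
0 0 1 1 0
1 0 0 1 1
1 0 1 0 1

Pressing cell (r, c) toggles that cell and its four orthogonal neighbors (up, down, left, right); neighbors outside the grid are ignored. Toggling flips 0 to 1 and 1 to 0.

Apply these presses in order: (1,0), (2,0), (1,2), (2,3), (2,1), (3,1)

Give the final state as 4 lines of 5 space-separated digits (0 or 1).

Answer: 1 1 1 1 1
0 1 0 1 0
0 1 1 0 0
1 0 0 1 1

Derivation:
After press 1 at (1,0):
1 1 0 1 1
1 1 1 1 0
0 0 0 1 1
1 0 1 0 1

After press 2 at (2,0):
1 1 0 1 1
0 1 1 1 0
1 1 0 1 1
0 0 1 0 1

After press 3 at (1,2):
1 1 1 1 1
0 0 0 0 0
1 1 1 1 1
0 0 1 0 1

After press 4 at (2,3):
1 1 1 1 1
0 0 0 1 0
1 1 0 0 0
0 0 1 1 1

After press 5 at (2,1):
1 1 1 1 1
0 1 0 1 0
0 0 1 0 0
0 1 1 1 1

After press 6 at (3,1):
1 1 1 1 1
0 1 0 1 0
0 1 1 0 0
1 0 0 1 1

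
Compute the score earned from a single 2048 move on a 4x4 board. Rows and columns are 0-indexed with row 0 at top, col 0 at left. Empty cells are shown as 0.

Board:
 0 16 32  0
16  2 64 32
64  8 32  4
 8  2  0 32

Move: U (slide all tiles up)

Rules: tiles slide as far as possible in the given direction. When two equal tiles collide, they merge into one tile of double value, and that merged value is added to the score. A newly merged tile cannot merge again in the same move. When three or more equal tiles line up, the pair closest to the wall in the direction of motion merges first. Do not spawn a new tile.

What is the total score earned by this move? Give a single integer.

Answer: 0

Derivation:
Slide up:
col 0: [0, 16, 64, 8] -> [16, 64, 8, 0]  score +0 (running 0)
col 1: [16, 2, 8, 2] -> [16, 2, 8, 2]  score +0 (running 0)
col 2: [32, 64, 32, 0] -> [32, 64, 32, 0]  score +0 (running 0)
col 3: [0, 32, 4, 32] -> [32, 4, 32, 0]  score +0 (running 0)
Board after move:
16 16 32 32
64  2 64  4
 8  8 32 32
 0  2  0  0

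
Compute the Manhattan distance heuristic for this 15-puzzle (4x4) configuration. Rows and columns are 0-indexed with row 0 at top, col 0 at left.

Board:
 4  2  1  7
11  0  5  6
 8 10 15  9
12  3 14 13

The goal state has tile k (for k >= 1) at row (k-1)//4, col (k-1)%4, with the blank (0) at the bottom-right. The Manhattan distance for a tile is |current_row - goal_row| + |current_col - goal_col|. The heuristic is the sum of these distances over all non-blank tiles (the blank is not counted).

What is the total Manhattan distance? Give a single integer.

Tile 4: at (0,0), goal (0,3), distance |0-0|+|0-3| = 3
Tile 2: at (0,1), goal (0,1), distance |0-0|+|1-1| = 0
Tile 1: at (0,2), goal (0,0), distance |0-0|+|2-0| = 2
Tile 7: at (0,3), goal (1,2), distance |0-1|+|3-2| = 2
Tile 11: at (1,0), goal (2,2), distance |1-2|+|0-2| = 3
Tile 5: at (1,2), goal (1,0), distance |1-1|+|2-0| = 2
Tile 6: at (1,3), goal (1,1), distance |1-1|+|3-1| = 2
Tile 8: at (2,0), goal (1,3), distance |2-1|+|0-3| = 4
Tile 10: at (2,1), goal (2,1), distance |2-2|+|1-1| = 0
Tile 15: at (2,2), goal (3,2), distance |2-3|+|2-2| = 1
Tile 9: at (2,3), goal (2,0), distance |2-2|+|3-0| = 3
Tile 12: at (3,0), goal (2,3), distance |3-2|+|0-3| = 4
Tile 3: at (3,1), goal (0,2), distance |3-0|+|1-2| = 4
Tile 14: at (3,2), goal (3,1), distance |3-3|+|2-1| = 1
Tile 13: at (3,3), goal (3,0), distance |3-3|+|3-0| = 3
Sum: 3 + 0 + 2 + 2 + 3 + 2 + 2 + 4 + 0 + 1 + 3 + 4 + 4 + 1 + 3 = 34

Answer: 34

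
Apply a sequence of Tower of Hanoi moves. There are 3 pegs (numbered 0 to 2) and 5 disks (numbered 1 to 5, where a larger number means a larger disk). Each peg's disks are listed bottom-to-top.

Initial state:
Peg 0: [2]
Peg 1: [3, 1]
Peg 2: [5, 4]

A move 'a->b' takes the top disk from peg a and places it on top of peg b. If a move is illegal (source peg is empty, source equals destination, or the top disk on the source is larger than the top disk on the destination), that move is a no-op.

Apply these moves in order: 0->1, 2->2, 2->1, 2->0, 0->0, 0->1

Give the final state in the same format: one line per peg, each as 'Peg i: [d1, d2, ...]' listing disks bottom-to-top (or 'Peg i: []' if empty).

Answer: Peg 0: [2]
Peg 1: [3, 1]
Peg 2: [5, 4]

Derivation:
After move 1 (0->1):
Peg 0: [2]
Peg 1: [3, 1]
Peg 2: [5, 4]

After move 2 (2->2):
Peg 0: [2]
Peg 1: [3, 1]
Peg 2: [5, 4]

After move 3 (2->1):
Peg 0: [2]
Peg 1: [3, 1]
Peg 2: [5, 4]

After move 4 (2->0):
Peg 0: [2]
Peg 1: [3, 1]
Peg 2: [5, 4]

After move 5 (0->0):
Peg 0: [2]
Peg 1: [3, 1]
Peg 2: [5, 4]

After move 6 (0->1):
Peg 0: [2]
Peg 1: [3, 1]
Peg 2: [5, 4]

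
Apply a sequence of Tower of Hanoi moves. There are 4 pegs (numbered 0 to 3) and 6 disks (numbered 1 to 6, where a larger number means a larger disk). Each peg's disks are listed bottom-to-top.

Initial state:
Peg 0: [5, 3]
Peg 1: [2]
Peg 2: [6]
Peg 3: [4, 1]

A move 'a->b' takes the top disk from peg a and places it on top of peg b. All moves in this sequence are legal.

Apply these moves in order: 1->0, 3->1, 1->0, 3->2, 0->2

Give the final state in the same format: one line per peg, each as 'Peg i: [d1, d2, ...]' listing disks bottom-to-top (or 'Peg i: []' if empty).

Answer: Peg 0: [5, 3, 2]
Peg 1: []
Peg 2: [6, 4, 1]
Peg 3: []

Derivation:
After move 1 (1->0):
Peg 0: [5, 3, 2]
Peg 1: []
Peg 2: [6]
Peg 3: [4, 1]

After move 2 (3->1):
Peg 0: [5, 3, 2]
Peg 1: [1]
Peg 2: [6]
Peg 3: [4]

After move 3 (1->0):
Peg 0: [5, 3, 2, 1]
Peg 1: []
Peg 2: [6]
Peg 3: [4]

After move 4 (3->2):
Peg 0: [5, 3, 2, 1]
Peg 1: []
Peg 2: [6, 4]
Peg 3: []

After move 5 (0->2):
Peg 0: [5, 3, 2]
Peg 1: []
Peg 2: [6, 4, 1]
Peg 3: []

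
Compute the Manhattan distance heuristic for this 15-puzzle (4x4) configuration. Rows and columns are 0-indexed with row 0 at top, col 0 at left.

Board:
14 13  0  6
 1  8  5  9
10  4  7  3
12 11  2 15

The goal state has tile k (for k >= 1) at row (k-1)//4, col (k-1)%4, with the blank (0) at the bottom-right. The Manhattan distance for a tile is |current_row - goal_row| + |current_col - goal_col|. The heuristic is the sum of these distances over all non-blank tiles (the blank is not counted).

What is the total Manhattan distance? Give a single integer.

Tile 14: at (0,0), goal (3,1), distance |0-3|+|0-1| = 4
Tile 13: at (0,1), goal (3,0), distance |0-3|+|1-0| = 4
Tile 6: at (0,3), goal (1,1), distance |0-1|+|3-1| = 3
Tile 1: at (1,0), goal (0,0), distance |1-0|+|0-0| = 1
Tile 8: at (1,1), goal (1,3), distance |1-1|+|1-3| = 2
Tile 5: at (1,2), goal (1,0), distance |1-1|+|2-0| = 2
Tile 9: at (1,3), goal (2,0), distance |1-2|+|3-0| = 4
Tile 10: at (2,0), goal (2,1), distance |2-2|+|0-1| = 1
Tile 4: at (2,1), goal (0,3), distance |2-0|+|1-3| = 4
Tile 7: at (2,2), goal (1,2), distance |2-1|+|2-2| = 1
Tile 3: at (2,3), goal (0,2), distance |2-0|+|3-2| = 3
Tile 12: at (3,0), goal (2,3), distance |3-2|+|0-3| = 4
Tile 11: at (3,1), goal (2,2), distance |3-2|+|1-2| = 2
Tile 2: at (3,2), goal (0,1), distance |3-0|+|2-1| = 4
Tile 15: at (3,3), goal (3,2), distance |3-3|+|3-2| = 1
Sum: 4 + 4 + 3 + 1 + 2 + 2 + 4 + 1 + 4 + 1 + 3 + 4 + 2 + 4 + 1 = 40

Answer: 40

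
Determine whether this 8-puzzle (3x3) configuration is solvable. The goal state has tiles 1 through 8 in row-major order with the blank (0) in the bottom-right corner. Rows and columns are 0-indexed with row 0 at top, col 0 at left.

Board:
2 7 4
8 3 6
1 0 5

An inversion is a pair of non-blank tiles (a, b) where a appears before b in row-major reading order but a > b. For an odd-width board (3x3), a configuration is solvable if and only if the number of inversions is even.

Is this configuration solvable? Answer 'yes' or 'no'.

Answer: no

Derivation:
Inversions (pairs i<j in row-major order where tile[i] > tile[j] > 0): 15
15 is odd, so the puzzle is not solvable.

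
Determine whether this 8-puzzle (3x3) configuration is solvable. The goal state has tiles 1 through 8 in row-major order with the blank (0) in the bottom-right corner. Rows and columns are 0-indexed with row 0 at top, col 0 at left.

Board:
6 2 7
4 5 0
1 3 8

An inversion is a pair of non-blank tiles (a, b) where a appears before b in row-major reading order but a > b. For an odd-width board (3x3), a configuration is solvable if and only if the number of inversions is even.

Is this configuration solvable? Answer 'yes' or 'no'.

Inversions (pairs i<j in row-major order where tile[i] > tile[j] > 0): 14
14 is even, so the puzzle is solvable.

Answer: yes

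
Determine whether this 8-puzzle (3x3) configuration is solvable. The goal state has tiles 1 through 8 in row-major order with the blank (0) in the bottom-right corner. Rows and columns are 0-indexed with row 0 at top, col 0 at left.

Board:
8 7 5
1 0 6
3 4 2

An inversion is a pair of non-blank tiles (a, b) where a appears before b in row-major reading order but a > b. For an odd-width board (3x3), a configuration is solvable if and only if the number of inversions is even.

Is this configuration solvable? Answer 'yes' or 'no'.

Inversions (pairs i<j in row-major order where tile[i] > tile[j] > 0): 22
22 is even, so the puzzle is solvable.

Answer: yes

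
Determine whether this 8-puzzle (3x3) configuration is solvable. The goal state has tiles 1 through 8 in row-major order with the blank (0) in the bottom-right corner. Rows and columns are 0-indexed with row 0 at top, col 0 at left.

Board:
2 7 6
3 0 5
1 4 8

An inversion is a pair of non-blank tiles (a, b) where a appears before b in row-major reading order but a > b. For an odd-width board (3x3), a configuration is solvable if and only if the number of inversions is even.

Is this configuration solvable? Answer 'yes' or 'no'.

Answer: no

Derivation:
Inversions (pairs i<j in row-major order where tile[i] > tile[j] > 0): 13
13 is odd, so the puzzle is not solvable.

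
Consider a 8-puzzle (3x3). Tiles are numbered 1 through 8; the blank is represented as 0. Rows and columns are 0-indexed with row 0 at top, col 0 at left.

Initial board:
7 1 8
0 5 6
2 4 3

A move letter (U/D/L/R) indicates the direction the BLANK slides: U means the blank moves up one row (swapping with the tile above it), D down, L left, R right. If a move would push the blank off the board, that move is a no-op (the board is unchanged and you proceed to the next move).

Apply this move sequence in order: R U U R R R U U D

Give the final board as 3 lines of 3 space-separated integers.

After move 1 (R):
7 1 8
5 0 6
2 4 3

After move 2 (U):
7 0 8
5 1 6
2 4 3

After move 3 (U):
7 0 8
5 1 6
2 4 3

After move 4 (R):
7 8 0
5 1 6
2 4 3

After move 5 (R):
7 8 0
5 1 6
2 4 3

After move 6 (R):
7 8 0
5 1 6
2 4 3

After move 7 (U):
7 8 0
5 1 6
2 4 3

After move 8 (U):
7 8 0
5 1 6
2 4 3

After move 9 (D):
7 8 6
5 1 0
2 4 3

Answer: 7 8 6
5 1 0
2 4 3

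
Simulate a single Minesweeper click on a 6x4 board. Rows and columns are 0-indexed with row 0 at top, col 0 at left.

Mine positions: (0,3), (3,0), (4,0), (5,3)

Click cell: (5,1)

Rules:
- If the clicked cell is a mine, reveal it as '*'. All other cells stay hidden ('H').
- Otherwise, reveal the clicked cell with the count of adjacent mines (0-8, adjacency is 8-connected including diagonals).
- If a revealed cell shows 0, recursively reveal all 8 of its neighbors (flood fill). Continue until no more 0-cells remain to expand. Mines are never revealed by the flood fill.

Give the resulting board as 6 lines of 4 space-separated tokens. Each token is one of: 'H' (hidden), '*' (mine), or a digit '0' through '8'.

H H H H
H H H H
H H H H
H H H H
H H H H
H 1 H H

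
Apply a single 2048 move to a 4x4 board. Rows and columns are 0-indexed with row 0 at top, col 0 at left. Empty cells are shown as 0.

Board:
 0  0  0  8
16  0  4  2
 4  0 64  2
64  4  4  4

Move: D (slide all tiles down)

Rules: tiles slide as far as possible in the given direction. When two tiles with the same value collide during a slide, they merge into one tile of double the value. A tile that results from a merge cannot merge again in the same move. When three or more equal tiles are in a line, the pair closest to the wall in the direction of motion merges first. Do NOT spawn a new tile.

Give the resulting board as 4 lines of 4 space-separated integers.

Slide down:
col 0: [0, 16, 4, 64] -> [0, 16, 4, 64]
col 1: [0, 0, 0, 4] -> [0, 0, 0, 4]
col 2: [0, 4, 64, 4] -> [0, 4, 64, 4]
col 3: [8, 2, 2, 4] -> [0, 8, 4, 4]

Answer:  0  0  0  0
16  0  4  8
 4  0 64  4
64  4  4  4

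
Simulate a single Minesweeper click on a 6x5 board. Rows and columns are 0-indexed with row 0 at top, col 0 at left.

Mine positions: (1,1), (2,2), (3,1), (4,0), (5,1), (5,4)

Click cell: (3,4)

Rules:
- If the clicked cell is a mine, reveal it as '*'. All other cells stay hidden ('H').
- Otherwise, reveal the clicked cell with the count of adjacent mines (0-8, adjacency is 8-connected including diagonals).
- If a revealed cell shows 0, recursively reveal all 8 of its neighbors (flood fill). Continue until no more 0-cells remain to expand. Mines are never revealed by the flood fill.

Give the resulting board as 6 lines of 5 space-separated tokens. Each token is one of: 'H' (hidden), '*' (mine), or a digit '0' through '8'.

H H 1 0 0
H H 2 1 0
H H H 1 0
H H H 1 0
H H H 1 1
H H H H H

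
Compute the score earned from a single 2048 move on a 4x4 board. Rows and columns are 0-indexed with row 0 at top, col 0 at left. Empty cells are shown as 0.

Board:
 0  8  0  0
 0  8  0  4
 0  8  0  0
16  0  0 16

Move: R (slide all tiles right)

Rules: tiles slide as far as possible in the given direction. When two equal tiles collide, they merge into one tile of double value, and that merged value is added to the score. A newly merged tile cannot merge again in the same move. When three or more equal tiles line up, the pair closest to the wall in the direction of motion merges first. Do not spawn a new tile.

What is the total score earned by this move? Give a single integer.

Answer: 32

Derivation:
Slide right:
row 0: [0, 8, 0, 0] -> [0, 0, 0, 8]  score +0 (running 0)
row 1: [0, 8, 0, 4] -> [0, 0, 8, 4]  score +0 (running 0)
row 2: [0, 8, 0, 0] -> [0, 0, 0, 8]  score +0 (running 0)
row 3: [16, 0, 0, 16] -> [0, 0, 0, 32]  score +32 (running 32)
Board after move:
 0  0  0  8
 0  0  8  4
 0  0  0  8
 0  0  0 32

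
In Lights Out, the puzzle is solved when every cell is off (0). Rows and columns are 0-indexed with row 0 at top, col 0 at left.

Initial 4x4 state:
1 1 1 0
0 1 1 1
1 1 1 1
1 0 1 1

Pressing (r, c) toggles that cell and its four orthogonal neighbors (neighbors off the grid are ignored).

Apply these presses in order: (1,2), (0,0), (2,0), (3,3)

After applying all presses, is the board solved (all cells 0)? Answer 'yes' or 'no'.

Answer: yes

Derivation:
After press 1 at (1,2):
1 1 0 0
0 0 0 0
1 1 0 1
1 0 1 1

After press 2 at (0,0):
0 0 0 0
1 0 0 0
1 1 0 1
1 0 1 1

After press 3 at (2,0):
0 0 0 0
0 0 0 0
0 0 0 1
0 0 1 1

After press 4 at (3,3):
0 0 0 0
0 0 0 0
0 0 0 0
0 0 0 0

Lights still on: 0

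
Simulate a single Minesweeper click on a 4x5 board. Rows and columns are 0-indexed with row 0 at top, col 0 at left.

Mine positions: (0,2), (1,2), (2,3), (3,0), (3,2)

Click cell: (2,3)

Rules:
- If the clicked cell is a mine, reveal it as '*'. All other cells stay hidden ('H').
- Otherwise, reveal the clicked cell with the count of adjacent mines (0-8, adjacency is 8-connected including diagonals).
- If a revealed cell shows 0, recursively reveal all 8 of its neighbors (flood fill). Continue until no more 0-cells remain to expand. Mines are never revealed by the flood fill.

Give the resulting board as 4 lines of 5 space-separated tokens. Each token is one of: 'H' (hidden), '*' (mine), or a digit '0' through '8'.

H H H H H
H H H H H
H H H * H
H H H H H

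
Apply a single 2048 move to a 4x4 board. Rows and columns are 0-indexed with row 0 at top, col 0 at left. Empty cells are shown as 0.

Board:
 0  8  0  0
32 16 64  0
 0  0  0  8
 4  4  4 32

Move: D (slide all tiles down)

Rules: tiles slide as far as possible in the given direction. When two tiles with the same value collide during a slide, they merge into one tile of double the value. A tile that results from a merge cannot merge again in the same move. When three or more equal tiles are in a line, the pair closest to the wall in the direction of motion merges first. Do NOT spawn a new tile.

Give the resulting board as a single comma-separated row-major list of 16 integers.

Answer: 0, 0, 0, 0, 0, 8, 0, 0, 32, 16, 64, 8, 4, 4, 4, 32

Derivation:
Slide down:
col 0: [0, 32, 0, 4] -> [0, 0, 32, 4]
col 1: [8, 16, 0, 4] -> [0, 8, 16, 4]
col 2: [0, 64, 0, 4] -> [0, 0, 64, 4]
col 3: [0, 0, 8, 32] -> [0, 0, 8, 32]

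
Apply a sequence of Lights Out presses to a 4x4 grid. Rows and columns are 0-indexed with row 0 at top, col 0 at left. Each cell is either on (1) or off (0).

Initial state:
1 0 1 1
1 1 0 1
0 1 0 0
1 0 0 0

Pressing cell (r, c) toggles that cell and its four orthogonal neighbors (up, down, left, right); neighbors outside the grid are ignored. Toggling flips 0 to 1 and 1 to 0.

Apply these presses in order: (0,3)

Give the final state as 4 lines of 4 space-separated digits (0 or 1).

Answer: 1 0 0 0
1 1 0 0
0 1 0 0
1 0 0 0

Derivation:
After press 1 at (0,3):
1 0 0 0
1 1 0 0
0 1 0 0
1 0 0 0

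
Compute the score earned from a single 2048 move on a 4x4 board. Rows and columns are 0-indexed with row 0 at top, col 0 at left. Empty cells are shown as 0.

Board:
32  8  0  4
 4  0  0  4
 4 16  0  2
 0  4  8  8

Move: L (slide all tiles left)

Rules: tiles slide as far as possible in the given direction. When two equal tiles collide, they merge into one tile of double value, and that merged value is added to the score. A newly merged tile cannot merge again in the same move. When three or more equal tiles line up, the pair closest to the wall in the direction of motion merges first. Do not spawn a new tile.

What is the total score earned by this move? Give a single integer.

Answer: 24

Derivation:
Slide left:
row 0: [32, 8, 0, 4] -> [32, 8, 4, 0]  score +0 (running 0)
row 1: [4, 0, 0, 4] -> [8, 0, 0, 0]  score +8 (running 8)
row 2: [4, 16, 0, 2] -> [4, 16, 2, 0]  score +0 (running 8)
row 3: [0, 4, 8, 8] -> [4, 16, 0, 0]  score +16 (running 24)
Board after move:
32  8  4  0
 8  0  0  0
 4 16  2  0
 4 16  0  0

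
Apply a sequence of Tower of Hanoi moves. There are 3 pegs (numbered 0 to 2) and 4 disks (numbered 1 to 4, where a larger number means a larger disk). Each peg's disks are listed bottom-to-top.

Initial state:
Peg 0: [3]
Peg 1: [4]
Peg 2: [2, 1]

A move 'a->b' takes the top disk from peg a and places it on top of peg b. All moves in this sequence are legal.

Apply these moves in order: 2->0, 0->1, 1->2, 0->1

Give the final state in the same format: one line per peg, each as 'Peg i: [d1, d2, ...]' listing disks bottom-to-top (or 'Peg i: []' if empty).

After move 1 (2->0):
Peg 0: [3, 1]
Peg 1: [4]
Peg 2: [2]

After move 2 (0->1):
Peg 0: [3]
Peg 1: [4, 1]
Peg 2: [2]

After move 3 (1->2):
Peg 0: [3]
Peg 1: [4]
Peg 2: [2, 1]

After move 4 (0->1):
Peg 0: []
Peg 1: [4, 3]
Peg 2: [2, 1]

Answer: Peg 0: []
Peg 1: [4, 3]
Peg 2: [2, 1]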